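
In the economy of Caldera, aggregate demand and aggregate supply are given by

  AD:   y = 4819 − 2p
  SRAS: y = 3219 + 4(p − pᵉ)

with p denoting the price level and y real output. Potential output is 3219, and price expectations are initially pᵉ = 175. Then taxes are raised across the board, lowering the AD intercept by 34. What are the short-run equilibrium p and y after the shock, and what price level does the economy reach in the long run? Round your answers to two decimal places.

Short run: p = 377.67, y = 4029.67. Long run: p = 783.00.

AD shifts left: new AD is y = 4785 − 2p. With pᵉ = 175, SRAS is y = 2519 + 4p.
Short run: 4785 − 2p = 2519 + 4p gives 2266 = 6p, so p = 377.67 and y = 4785 − 2p = 4029.67.
y = 4029.67 is above potential 3219; expectations adjust and SRAS shifts left until y = 3219.
Long run: on the new AD curve, 3219 = 4785 − 2p gives p = 783.00.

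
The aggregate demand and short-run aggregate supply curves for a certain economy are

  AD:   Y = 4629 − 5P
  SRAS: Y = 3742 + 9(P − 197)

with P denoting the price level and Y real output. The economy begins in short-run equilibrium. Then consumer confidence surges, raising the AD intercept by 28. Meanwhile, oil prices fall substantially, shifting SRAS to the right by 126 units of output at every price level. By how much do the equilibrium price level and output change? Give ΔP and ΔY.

ΔP = -7, ΔY = +63

After both shocks: AD is Y = 4657 − 5P and SRAS is Y = 2095 + 9P.
Setting them equal: 2562 = 14P, so P = 183.
Y = 4657 − 5·183 = 3742.
Initially P = 190, Y = 3679, so ΔP = -7 and ΔY = +63.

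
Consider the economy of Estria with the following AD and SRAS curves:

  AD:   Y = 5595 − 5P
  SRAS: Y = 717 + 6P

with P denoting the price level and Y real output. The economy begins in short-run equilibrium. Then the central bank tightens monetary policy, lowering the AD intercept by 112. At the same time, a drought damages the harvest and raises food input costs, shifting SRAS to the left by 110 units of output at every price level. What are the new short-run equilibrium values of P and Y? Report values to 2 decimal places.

P = 443.27, Y = 3266.64

After both shocks: AD is Y = 5483 − 5P and SRAS is Y = 607 + 6P.
Setting them equal: 4876 = 11P, so P = 443.27.
Substituting into AD, Y = 3266.64.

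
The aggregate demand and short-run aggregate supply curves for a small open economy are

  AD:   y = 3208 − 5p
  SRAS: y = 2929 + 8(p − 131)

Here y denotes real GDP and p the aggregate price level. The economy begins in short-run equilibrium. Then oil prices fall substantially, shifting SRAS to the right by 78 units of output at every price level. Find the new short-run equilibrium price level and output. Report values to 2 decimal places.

This is a positive supply shock: SRAS shifts right.
New SRAS: y = 1959 + 8p.
Set AD = SRAS: 3208 − 5p = 1959 + 8p, so 1249 = 13p and p = 96.08.
Substituting into AD, y = 2727.62.

p = 96.08, y = 2727.62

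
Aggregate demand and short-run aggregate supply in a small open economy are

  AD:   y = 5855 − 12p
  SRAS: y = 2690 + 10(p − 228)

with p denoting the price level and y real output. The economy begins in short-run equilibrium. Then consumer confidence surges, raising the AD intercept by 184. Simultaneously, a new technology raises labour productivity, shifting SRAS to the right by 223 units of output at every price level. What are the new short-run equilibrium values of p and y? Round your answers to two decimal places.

After both shocks: AD is y = 6039 − 12p and SRAS is y = 633 + 10p.
Setting them equal: 5406 = 22p, so p = 245.73.
Substituting into AD, y = 3090.27.

p = 245.73, y = 3090.27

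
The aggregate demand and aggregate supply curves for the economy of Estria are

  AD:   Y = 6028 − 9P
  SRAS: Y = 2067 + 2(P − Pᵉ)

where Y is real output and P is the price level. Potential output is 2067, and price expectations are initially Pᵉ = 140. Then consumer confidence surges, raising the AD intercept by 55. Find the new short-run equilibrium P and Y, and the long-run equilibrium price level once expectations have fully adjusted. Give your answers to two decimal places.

AD shifts right: new AD is Y = 6083 − 9P. With Pᵉ = 140, SRAS is Y = 1787 + 2P.
Short run: 6083 − 9P = 1787 + 2P gives 4296 = 11P, so P = 390.55 and Y = 6083 − 9P = 2568.09.
Y = 2568.09 is above potential 2067; expectations adjust and SRAS shifts left until Y = 2067.
Long run: on the new AD curve, 2067 = 6083 − 9P gives P = 446.22.

Short run: P = 390.55, Y = 2568.09. Long run: P = 446.22.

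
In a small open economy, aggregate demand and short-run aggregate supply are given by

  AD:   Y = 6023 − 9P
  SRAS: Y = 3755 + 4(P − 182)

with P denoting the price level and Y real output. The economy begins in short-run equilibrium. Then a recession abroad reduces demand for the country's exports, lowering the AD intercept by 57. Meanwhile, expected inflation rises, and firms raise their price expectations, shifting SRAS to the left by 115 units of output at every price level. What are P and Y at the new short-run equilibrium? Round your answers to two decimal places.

After both shocks: AD is Y = 5966 − 9P and SRAS is Y = 2912 + 4P.
Setting them equal: 3054 = 13P, so P = 234.92.
Substituting into AD, Y = 3851.69.

P = 234.92, Y = 3851.69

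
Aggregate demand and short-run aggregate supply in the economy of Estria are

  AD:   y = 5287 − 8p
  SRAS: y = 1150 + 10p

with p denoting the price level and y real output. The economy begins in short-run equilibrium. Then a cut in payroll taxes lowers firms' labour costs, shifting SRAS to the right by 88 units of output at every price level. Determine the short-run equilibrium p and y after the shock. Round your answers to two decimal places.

p = 224.94, y = 3487.44

This is a positive supply shock: SRAS shifts right.
New SRAS: y = 1238 + 10p.
Set AD = SRAS: 5287 − 8p = 1238 + 10p, so 4049 = 18p and p = 224.94.
Substituting into AD, y = 3487.44.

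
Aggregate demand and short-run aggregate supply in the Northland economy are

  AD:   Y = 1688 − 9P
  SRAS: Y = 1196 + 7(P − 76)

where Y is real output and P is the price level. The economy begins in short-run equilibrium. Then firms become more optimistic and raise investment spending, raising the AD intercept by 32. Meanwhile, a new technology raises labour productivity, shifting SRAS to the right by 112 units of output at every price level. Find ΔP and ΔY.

After both shocks: AD is Y = 1720 − 9P and SRAS is Y = 776 + 7P.
Setting them equal: 944 = 16P, so P = 59.
Y = 1720 − 9·59 = 1189.
Initially P = 64, Y = 1112, so ΔP = -5 and ΔY = +77.

ΔP = -5, ΔY = +77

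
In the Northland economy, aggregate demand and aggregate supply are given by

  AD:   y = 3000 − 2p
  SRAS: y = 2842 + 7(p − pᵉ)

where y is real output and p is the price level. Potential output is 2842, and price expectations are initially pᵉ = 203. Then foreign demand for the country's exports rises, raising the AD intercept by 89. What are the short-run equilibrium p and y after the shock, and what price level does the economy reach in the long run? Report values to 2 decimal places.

Short run: p = 185.33, y = 2718.33. Long run: p = 123.50.

AD shifts right: new AD is y = 3089 − 2p. With pᵉ = 203, SRAS is y = 1421 + 7p.
Short run: 3089 − 2p = 1421 + 7p gives 1668 = 9p, so p = 185.33 and y = 3089 − 2p = 2718.33.
y = 2718.33 is below potential 2842; expectations adjust and SRAS shifts right until y = 2842.
Long run: on the new AD curve, 2842 = 3089 − 2p gives p = 123.50.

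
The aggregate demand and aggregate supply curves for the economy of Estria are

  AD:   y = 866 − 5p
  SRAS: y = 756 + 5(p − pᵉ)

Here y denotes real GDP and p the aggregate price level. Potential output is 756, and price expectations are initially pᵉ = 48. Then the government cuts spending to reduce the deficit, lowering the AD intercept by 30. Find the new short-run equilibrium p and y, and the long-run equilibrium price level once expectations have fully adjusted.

Short run: p = 32, y = 676. Long run: p = 16.

AD shifts left: new AD is y = 836 − 5p. With pᵉ = 48, SRAS is y = 516 + 5p.
Short run: 836 − 5p = 516 + 5p gives 320 = 10p, so p = 32 and y = 836 − 5·32 = 676.
y = 676 is below potential 756; expectations adjust and SRAS shifts right until y = 756.
Long run: on the new AD curve, 756 = 836 − 5p gives p = 16.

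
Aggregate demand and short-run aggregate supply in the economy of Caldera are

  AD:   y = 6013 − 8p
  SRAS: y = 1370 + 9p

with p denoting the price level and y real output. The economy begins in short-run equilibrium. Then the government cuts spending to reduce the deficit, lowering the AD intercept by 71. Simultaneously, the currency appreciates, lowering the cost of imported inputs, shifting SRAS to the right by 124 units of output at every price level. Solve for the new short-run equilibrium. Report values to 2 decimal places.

p = 261.65, y = 3848.82

After both shocks: AD is y = 5942 − 8p and SRAS is y = 1494 + 9p.
Setting them equal: 4448 = 17p, so p = 261.65.
Substituting into AD, y = 3848.82.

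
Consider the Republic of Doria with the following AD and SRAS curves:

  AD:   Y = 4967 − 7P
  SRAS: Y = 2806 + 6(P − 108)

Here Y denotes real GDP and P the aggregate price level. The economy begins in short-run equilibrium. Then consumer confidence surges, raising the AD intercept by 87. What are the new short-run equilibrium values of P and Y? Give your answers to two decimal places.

This is a positive demand shock: AD shifts right.
New AD: Y = 5054 − 7P.
SRAS can be written Y = 2158 + 6P.
Set AD = SRAS: 5054 − 7P = 2158 + 6P, so 2896 = 13P and P = 222.77.
Substituting into AD, Y = 3494.62.

P = 222.77, Y = 3494.62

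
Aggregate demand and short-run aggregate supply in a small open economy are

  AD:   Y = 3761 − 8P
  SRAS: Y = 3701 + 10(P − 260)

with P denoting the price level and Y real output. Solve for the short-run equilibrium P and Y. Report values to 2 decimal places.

Write SRAS as Y = 3701 + 10P − 2600 = 1101 + 10P.
Set AD = SRAS: 3761 − 8P = 1101 + 10P, so 2660 = 18P and P = 147.78.
Substituting into AD, Y = 3761 − 8P = 2578.78.

P = 147.78, Y = 2578.78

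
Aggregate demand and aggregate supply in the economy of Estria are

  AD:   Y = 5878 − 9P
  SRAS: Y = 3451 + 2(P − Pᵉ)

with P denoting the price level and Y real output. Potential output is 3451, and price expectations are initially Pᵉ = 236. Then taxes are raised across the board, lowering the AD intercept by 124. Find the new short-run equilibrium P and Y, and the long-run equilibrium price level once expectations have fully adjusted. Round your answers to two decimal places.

AD shifts left: new AD is Y = 5754 − 9P. With Pᵉ = 236, SRAS is Y = 2979 + 2P.
Short run: 5754 − 9P = 2979 + 2P gives 2775 = 11P, so P = 252.27 and Y = 5754 − 9P = 3483.55.
Y = 3483.55 is above potential 3451; expectations adjust and SRAS shifts left until Y = 3451.
Long run: on the new AD curve, 3451 = 5754 − 9P gives P = 255.89.

Short run: P = 252.27, Y = 3483.55. Long run: P = 255.89.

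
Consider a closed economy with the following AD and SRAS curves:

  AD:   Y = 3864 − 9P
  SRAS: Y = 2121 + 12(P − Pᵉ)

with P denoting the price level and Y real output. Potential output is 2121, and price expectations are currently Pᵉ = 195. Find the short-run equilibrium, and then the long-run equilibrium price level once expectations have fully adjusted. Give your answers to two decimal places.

Short run: P = 194.43, Y = 2114.14. Long run: P = 193.67.

Short run: with Pᵉ = 195, SRAS is Y = 12P − 219. Setting AD = SRAS gives 4083 = 21P, so P = 194.43 and Y = 3864 − 9P = 2114.14.
Output 2114.14 is below potential 2121, so over time expected prices fall and SRAS shifts right until Y returns to 2121.
Long run: Y = 2121 on the AD curve gives 2121 = 3864 − 9P, so P = 193.67.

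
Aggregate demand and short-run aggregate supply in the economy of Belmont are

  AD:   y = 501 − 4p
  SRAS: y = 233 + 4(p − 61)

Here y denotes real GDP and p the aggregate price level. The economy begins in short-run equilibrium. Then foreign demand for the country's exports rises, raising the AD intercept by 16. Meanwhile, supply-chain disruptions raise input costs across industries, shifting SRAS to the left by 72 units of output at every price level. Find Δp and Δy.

After both shocks: AD is y = 517 − 4p and SRAS is y = 4p − 83.
Setting them equal: 600 = 8p, so p = 75.
y = 517 − 4·75 = 217.
Initially p = 64, y = 245, so Δp = +11 and Δy = -28.

Δp = +11, Δy = -28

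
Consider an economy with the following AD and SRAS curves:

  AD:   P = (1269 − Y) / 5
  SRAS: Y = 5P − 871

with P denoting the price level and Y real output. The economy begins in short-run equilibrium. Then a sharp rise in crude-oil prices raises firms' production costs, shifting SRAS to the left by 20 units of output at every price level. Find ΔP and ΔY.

This is a negative supply shock: SRAS shifts left.
New SRAS: Y = 5P − 891.
Set AD = SRAS: 1269 − 5P = 5P − 891, so 2160 = 10P and P = 216.
Y = 1269 − 5·216 = 189.
Initially P = 214, Y = 199, so ΔP = +2 and ΔY = -10.

ΔP = +2, ΔY = -10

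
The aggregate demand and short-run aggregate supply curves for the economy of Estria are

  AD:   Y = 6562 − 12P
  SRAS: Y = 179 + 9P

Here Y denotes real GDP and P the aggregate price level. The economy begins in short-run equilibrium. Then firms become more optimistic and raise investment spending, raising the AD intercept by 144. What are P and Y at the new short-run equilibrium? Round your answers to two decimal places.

P = 310.81, Y = 2976.29

This is a positive demand shock: AD shifts right.
New AD: Y = 6706 − 12P.
Set AD = SRAS: 6706 − 12P = 179 + 9P, so 6527 = 21P and P = 310.81.
Substituting into AD, Y = 2976.29.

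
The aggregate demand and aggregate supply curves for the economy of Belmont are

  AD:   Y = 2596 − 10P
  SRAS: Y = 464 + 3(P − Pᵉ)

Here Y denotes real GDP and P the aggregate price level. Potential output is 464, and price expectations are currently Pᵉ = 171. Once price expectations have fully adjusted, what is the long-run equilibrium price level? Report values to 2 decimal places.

Short run: with Pᵉ = 171, SRAS is Y = 3P − 49. Setting AD = SRAS gives 2645 = 13P, so P = 203.46 and Y = 2596 − 10P = 561.38.
Output 561.38 is above potential 464, so over time expected prices rise and SRAS shifts left until Y returns to 464.
Long run: Y = 464 on the AD curve gives 464 = 2596 − 10P, so P = 213.20.

Long-run P = 213.20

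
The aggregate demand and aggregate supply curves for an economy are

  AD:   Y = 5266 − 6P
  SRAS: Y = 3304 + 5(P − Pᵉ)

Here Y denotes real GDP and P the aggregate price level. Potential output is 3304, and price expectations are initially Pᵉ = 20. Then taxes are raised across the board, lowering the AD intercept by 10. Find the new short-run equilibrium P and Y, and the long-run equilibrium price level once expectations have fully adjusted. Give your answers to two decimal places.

Short run: P = 186.55, Y = 4136.73. Long run: P = 325.33.

AD shifts left: new AD is Y = 5256 − 6P. With Pᵉ = 20, SRAS is Y = 3204 + 5P.
Short run: 5256 − 6P = 3204 + 5P gives 2052 = 11P, so P = 186.55 and Y = 5256 − 6P = 4136.73.
Y = 4136.73 is above potential 3304; expectations adjust and SRAS shifts left until Y = 3304.
Long run: on the new AD curve, 3304 = 5256 − 6P gives P = 325.33.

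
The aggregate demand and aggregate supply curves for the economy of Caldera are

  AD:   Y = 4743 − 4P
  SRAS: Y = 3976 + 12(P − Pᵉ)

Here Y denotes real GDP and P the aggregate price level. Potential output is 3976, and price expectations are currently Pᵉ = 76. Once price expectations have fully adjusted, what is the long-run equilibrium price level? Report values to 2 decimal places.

Long-run P = 191.75

Short run: with Pᵉ = 76, SRAS is Y = 3064 + 12P. Setting AD = SRAS gives 1679 = 16P, so P = 104.94 and Y = 4743 − 4P = 4323.25.
Output 4323.25 is above potential 3976, so over time expected prices rise and SRAS shifts left until Y returns to 3976.
Long run: Y = 3976 on the AD curve gives 3976 = 4743 − 4P, so P = 191.75.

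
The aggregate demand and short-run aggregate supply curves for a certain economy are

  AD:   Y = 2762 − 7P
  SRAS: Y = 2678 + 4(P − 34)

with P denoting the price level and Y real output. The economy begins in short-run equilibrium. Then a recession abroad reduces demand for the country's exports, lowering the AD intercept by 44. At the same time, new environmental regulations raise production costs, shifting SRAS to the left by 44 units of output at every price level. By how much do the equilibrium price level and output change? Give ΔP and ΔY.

ΔP = +0, ΔY = -44

After both shocks: AD is Y = 2718 − 7P and SRAS is Y = 2498 + 4P.
Setting them equal: 220 = 11P, so P = 20.
Y = 2718 − 7·20 = 2578.
Initially P = 20, Y = 2622, so ΔP = +0 and ΔY = -44.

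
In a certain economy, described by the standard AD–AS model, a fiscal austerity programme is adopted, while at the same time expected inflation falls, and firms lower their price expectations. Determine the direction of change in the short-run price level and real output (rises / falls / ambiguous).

Price level: falls; output: ambiguous

The first event is a negative demand shock: AD shifts left, which by itself pushes P down and Y down.
The second is a favourable supply shock: SRAS shifts right, which by itself pushes P down and Y up.
Both shocks push P down, so P falls. The two shocks push Y in opposite directions, so the effect on Y is ambiguous.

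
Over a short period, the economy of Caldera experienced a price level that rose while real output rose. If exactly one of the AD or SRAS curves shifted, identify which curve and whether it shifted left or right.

P rose and Y rose. An AD shift moves P and Y in the same direction; an SRAS shift moves them in opposite directions.
Here P and Y moved in the same direction, so the AD curve shifted.
Since Y rose, AD shifted right.

AD shifted right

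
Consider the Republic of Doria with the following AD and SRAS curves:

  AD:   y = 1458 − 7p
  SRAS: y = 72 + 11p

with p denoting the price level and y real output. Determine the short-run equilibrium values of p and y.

Set AD = SRAS: 1458 − 7p = 72 + 11p, so 1386 = 18p and p = 77.
Then y = 1458 − 7·77 = 919.

p = 77, y = 919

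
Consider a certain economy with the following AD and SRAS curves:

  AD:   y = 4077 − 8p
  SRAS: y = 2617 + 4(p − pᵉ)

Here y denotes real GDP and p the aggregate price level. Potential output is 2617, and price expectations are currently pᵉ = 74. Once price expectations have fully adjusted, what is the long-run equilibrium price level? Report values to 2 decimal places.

Short run: with pᵉ = 74, SRAS is y = 2321 + 4p. Setting AD = SRAS gives 1756 = 12p, so p = 146.33 and y = 4077 − 8p = 2906.33.
Output 2906.33 is above potential 2617, so over time expected prices rise and SRAS shifts left until y returns to 2617.
Long run: y = 2617 on the AD curve gives 2617 = 4077 − 8p, so p = 182.50.

Long-run p = 182.50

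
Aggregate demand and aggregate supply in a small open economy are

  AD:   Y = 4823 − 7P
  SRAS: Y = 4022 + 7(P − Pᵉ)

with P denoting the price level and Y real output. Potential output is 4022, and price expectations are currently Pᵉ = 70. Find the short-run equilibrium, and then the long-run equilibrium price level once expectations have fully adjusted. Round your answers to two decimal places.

Short run: with Pᵉ = 70, SRAS is Y = 3532 + 7P. Setting AD = SRAS gives 1291 = 14P, so P = 92.21 and Y = 4823 − 7P = 4177.50.
Output 4177.50 is above potential 4022, so over time expected prices rise and SRAS shifts left until Y returns to 4022.
Long run: Y = 4022 on the AD curve gives 4022 = 4823 − 7P, so P = 114.43.

Short run: P = 92.21, Y = 4177.50. Long run: P = 114.43.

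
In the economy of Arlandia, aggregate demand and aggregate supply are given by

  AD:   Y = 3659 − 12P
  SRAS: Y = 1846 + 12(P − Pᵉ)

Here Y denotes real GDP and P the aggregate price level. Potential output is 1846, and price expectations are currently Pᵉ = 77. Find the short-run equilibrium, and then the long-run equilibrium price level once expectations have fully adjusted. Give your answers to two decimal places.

Short run: with Pᵉ = 77, SRAS is Y = 922 + 12P. Setting AD = SRAS gives 2737 = 24P, so P = 114.04 and Y = 3659 − 12P = 2290.50.
Output 2290.50 is above potential 1846, so over time expected prices rise and SRAS shifts left until Y returns to 1846.
Long run: Y = 1846 on the AD curve gives 1846 = 3659 − 12P, so P = 151.08.

Short run: P = 114.04, Y = 2290.50. Long run: P = 151.08.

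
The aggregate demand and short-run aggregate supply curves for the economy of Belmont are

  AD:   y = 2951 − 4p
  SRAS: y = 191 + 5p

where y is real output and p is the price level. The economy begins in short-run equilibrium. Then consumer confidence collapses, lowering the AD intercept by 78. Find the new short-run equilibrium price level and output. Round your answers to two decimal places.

p = 298.00, y = 1681.00

This is a negative demand shock: AD shifts left.
New AD: y = 2873 − 4p.
Set AD = SRAS: 2873 − 4p = 191 + 5p, so 2682 = 9p and p = 298.00.
Substituting into AD, y = 1681.00.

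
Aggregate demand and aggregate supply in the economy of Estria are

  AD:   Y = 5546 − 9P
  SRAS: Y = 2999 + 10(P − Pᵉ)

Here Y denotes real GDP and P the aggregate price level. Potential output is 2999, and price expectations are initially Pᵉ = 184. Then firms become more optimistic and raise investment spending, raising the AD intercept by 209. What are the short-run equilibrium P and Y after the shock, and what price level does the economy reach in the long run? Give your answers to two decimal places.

Short run: P = 241.89, Y = 3577.95. Long run: P = 306.22.

AD shifts right: new AD is Y = 5755 − 9P. With Pᵉ = 184, SRAS is Y = 1159 + 10P.
Short run: 5755 − 9P = 1159 + 10P gives 4596 = 19P, so P = 241.89 and Y = 5755 − 9P = 3577.95.
Y = 3577.95 is above potential 2999; expectations adjust and SRAS shifts left until Y = 2999.
Long run: on the new AD curve, 2999 = 5755 − 9P gives P = 306.22.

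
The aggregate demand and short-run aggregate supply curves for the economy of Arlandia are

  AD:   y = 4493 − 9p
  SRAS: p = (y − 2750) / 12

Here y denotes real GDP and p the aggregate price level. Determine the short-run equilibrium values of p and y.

p = 83, y = 3746

Rearrange SRAS to y = 2750 + 12p.
Set AD = SRAS: 4493 − 9p = 2750 + 12p, so 1743 = 21p and p = 83.
Then y = 4493 − 9·83 = 3746.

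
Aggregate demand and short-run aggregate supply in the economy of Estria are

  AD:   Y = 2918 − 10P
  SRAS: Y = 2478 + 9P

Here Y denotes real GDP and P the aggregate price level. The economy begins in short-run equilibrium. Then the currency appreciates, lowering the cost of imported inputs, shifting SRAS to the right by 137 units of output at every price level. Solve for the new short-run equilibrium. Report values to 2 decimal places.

P = 15.95, Y = 2758.53

This is a positive supply shock: SRAS shifts right.
New SRAS: Y = 2615 + 9P.
Set AD = SRAS: 2918 − 10P = 2615 + 9P, so 303 = 19P and P = 15.95.
Substituting into AD, Y = 2758.53.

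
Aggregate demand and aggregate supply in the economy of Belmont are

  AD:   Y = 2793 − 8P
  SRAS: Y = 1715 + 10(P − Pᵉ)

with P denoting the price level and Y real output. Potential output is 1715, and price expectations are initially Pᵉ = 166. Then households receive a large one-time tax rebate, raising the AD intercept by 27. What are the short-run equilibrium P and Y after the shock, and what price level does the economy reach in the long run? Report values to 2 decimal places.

AD shifts right: new AD is Y = 2820 − 8P. With Pᵉ = 166, SRAS is Y = 55 + 10P.
Short run: 2820 − 8P = 55 + 10P gives 2765 = 18P, so P = 153.61 and Y = 2820 − 8P = 1591.11.
Y = 1591.11 is below potential 1715; expectations adjust and SRAS shifts right until Y = 1715.
Long run: on the new AD curve, 1715 = 2820 − 8P gives P = 138.13.

Short run: P = 153.61, Y = 1591.11. Long run: P = 138.13.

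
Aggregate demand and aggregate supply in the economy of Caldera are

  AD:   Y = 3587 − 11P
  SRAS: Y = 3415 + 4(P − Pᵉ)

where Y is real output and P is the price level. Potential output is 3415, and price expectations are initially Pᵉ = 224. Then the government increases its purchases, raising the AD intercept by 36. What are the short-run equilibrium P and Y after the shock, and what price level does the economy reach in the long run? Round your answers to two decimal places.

Short run: P = 73.60, Y = 2813.40. Long run: P = 18.91.

AD shifts right: new AD is Y = 3623 − 11P. With Pᵉ = 224, SRAS is Y = 2519 + 4P.
Short run: 3623 − 11P = 2519 + 4P gives 1104 = 15P, so P = 73.60 and Y = 3623 − 11P = 2813.40.
Y = 2813.40 is below potential 3415; expectations adjust and SRAS shifts right until Y = 3415.
Long run: on the new AD curve, 3415 = 3623 − 11P gives P = 18.91.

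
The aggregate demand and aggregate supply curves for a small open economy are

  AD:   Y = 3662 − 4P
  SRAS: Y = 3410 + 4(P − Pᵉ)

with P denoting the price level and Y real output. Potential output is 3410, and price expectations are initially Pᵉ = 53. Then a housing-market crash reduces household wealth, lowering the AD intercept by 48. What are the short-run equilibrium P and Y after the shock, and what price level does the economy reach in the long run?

Short run: P = 52, Y = 3406. Long run: P = 51.

AD shifts left: new AD is Y = 3614 − 4P. With Pᵉ = 53, SRAS is Y = 3198 + 4P.
Short run: 3614 − 4P = 3198 + 4P gives 416 = 8P, so P = 52 and Y = 3614 − 4·52 = 3406.
Y = 3406 is below potential 3410; expectations adjust and SRAS shifts right until Y = 3410.
Long run: on the new AD curve, 3410 = 3614 − 4P gives P = 51.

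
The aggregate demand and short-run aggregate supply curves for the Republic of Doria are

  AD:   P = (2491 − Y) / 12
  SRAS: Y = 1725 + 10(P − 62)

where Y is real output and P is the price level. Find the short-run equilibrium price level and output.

P = 63, Y = 1735

Write SRAS as Y = 1725 + 10P − 620 = 1105 + 10P.
Rearrange AD to Y = 2491 − 12P.
Set AD = SRAS: 2491 − 12P = 1105 + 10P, so 1386 = 22P and P = 63.
Then Y = 2491 − 12·63 = 1735.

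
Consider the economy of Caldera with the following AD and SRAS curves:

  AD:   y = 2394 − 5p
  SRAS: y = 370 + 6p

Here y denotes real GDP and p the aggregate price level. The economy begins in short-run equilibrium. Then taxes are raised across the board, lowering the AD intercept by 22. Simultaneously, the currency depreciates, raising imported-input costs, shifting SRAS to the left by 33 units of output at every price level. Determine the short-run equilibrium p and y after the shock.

p = 185, y = 1447

After both shocks: AD is y = 2372 − 5p and SRAS is y = 337 + 6p.
Setting them equal: 2035 = 11p, so p = 185.
y = 2372 − 5·185 = 1447.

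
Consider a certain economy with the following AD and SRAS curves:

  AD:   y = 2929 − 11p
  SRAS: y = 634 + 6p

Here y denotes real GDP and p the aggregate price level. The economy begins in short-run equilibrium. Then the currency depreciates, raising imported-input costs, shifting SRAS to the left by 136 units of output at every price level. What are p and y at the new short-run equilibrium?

This is a negative supply shock: SRAS shifts left.
New SRAS: y = 498 + 6p.
Set AD = SRAS: 2929 − 11p = 498 + 6p, so 2431 = 17p and p = 143.
y = 2929 − 11·143 = 1356.

p = 143, y = 1356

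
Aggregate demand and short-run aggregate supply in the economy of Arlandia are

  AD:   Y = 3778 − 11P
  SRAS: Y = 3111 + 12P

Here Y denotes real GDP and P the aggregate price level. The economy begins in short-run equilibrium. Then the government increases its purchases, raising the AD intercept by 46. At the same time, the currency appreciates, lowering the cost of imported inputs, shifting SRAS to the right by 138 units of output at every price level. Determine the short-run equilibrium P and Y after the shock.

After both shocks: AD is Y = 3824 − 11P and SRAS is Y = 3249 + 12P.
Setting them equal: 575 = 23P, so P = 25.
Y = 3824 − 11·25 = 3549.

P = 25, Y = 3549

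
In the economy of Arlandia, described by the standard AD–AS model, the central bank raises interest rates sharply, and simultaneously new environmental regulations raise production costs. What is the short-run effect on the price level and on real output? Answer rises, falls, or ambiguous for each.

Price level: ambiguous; output: falls

The first event is a negative demand shock: AD shifts left, which by itself pushes P down and Y down.
The second is an adverse supply shock: SRAS shifts left, which by itself pushes P up and Y down.
The two shocks push P in opposite directions, so the effect on P is ambiguous. Both shocks push Y down, so Y falls.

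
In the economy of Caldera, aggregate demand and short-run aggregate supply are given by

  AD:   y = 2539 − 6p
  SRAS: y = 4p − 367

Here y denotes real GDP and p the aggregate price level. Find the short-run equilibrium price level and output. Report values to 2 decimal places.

p = 290.60, y = 795.40

Set AD = SRAS: 2539 − 6p = 4p − 367, so 2906 = 10p and p = 290.60.
Substituting into AD, y = 2539 − 6p = 795.40.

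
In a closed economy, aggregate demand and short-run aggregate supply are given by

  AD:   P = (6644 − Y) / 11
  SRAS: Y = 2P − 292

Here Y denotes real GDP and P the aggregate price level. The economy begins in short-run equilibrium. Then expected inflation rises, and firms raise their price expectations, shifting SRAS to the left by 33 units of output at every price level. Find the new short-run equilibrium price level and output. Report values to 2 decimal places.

This is a negative supply shock: SRAS shifts left.
New SRAS: Y = 2P − 325.
Set AD = SRAS: 6644 − 11P = 2P − 325, so 6969 = 13P and P = 536.08.
Substituting into AD, Y = 747.15.

P = 536.08, Y = 747.15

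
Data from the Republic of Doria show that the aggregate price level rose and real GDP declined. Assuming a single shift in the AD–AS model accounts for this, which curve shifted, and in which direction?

SRAS shifted left

P rose and Y fell. An AD shift moves P and Y in the same direction; an SRAS shift moves them in opposite directions.
Here P and Y moved in opposite directions, so the SRAS curve shifted.
Since Y fell, SRAS shifted left.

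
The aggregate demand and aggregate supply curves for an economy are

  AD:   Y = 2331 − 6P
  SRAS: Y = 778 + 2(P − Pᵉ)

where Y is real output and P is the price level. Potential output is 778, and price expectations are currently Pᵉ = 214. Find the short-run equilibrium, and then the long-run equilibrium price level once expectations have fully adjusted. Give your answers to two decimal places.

Short run: with Pᵉ = 214, SRAS is Y = 350 + 2P. Setting AD = SRAS gives 1981 = 8P, so P = 247.63 and Y = 2331 − 6P = 845.25.
Output 845.25 is above potential 778, so over time expected prices rise and SRAS shifts left until Y returns to 778.
Long run: Y = 778 on the AD curve gives 778 = 2331 − 6P, so P = 258.83.

Short run: P = 247.63, Y = 845.25. Long run: P = 258.83.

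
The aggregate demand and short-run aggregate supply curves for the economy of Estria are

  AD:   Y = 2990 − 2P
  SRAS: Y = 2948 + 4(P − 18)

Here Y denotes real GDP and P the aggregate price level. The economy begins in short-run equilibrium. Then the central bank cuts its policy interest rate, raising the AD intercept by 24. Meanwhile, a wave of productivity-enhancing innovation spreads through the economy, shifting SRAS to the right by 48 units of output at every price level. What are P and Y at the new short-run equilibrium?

After both shocks: AD is Y = 3014 − 2P and SRAS is Y = 2924 + 4P.
Setting them equal: 90 = 6P, so P = 15.
Y = 3014 − 2·15 = 2984.

P = 15, Y = 2984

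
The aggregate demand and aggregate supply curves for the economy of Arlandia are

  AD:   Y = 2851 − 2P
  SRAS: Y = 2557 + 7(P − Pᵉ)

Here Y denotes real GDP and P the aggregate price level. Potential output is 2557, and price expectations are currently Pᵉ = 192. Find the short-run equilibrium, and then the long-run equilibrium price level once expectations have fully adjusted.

Short run: with Pᵉ = 192, SRAS is Y = 1213 + 7P. Setting AD = SRAS gives 1638 = 9P, so P = 182 and Y = 2851 − 2·182 = 2487.
Output 2487 is below potential 2557, so over time expected prices fall and SRAS shifts right until Y returns to 2557.
Long run: Y = 2557 on the AD curve gives 2557 = 2851 − 2P, so P = 147.

Short run: P = 182, Y = 2487. Long run: P = 147.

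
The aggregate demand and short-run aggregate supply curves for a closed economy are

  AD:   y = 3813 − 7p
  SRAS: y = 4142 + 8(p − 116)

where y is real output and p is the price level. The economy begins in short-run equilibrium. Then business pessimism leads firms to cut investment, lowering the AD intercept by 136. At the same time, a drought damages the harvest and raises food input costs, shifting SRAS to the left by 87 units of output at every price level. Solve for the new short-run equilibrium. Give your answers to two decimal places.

p = 36.67, y = 3420.33

After both shocks: AD is y = 3677 − 7p and SRAS is y = 3127 + 8p.
Setting them equal: 550 = 15p, so p = 36.67.
Substituting into AD, y = 3420.33.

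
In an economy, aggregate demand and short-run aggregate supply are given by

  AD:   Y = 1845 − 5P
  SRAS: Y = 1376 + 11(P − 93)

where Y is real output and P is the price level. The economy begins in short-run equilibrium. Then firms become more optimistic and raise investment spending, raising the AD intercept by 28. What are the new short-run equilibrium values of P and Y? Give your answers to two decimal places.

This is a positive demand shock: AD shifts right.
New AD: Y = 1873 − 5P.
SRAS can be written Y = 353 + 11P.
Set AD = SRAS: 1873 − 5P = 353 + 11P, so 1520 = 16P and P = 95.00.
Substituting into AD, Y = 1398.00.

P = 95.00, Y = 1398.00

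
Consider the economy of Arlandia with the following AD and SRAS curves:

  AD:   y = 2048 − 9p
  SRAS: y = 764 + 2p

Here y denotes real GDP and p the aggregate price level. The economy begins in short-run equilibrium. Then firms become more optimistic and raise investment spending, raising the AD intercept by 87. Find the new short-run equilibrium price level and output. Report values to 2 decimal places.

p = 124.64, y = 1013.27

This is a positive demand shock: AD shifts right.
New AD: y = 2135 − 9p.
Set AD = SRAS: 2135 − 9p = 764 + 2p, so 1371 = 11p and p = 124.64.
Substituting into AD, y = 1013.27.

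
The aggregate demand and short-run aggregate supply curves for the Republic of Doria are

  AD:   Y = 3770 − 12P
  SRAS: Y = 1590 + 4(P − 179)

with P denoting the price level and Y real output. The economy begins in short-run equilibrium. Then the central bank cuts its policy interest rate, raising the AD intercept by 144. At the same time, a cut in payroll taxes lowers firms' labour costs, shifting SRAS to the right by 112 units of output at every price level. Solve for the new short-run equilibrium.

After both shocks: AD is Y = 3914 − 12P and SRAS is Y = 986 + 4P.
Setting them equal: 2928 = 16P, so P = 183.
Y = 3914 − 12·183 = 1718.

P = 183, Y = 1718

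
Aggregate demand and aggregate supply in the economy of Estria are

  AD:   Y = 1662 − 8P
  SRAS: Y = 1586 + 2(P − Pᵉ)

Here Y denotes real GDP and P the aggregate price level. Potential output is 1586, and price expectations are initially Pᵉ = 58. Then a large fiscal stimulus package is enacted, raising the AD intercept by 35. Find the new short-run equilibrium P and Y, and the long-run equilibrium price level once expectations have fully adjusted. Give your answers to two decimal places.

AD shifts right: new AD is Y = 1697 − 8P. With Pᵉ = 58, SRAS is Y = 1470 + 2P.
Short run: 1697 − 8P = 1470 + 2P gives 227 = 10P, so P = 22.70 and Y = 1697 − 8P = 1515.40.
Y = 1515.40 is below potential 1586; expectations adjust and SRAS shifts right until Y = 1586.
Long run: on the new AD curve, 1586 = 1697 − 8P gives P = 13.88.

Short run: P = 22.70, Y = 1515.40. Long run: P = 13.88.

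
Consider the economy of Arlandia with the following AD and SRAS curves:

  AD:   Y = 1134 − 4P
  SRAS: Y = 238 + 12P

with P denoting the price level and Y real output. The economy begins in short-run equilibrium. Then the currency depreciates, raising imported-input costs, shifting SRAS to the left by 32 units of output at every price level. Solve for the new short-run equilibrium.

This is a negative supply shock: SRAS shifts left.
New SRAS: Y = 206 + 12P.
Set AD = SRAS: 1134 − 4P = 206 + 12P, so 928 = 16P and P = 58.
Y = 1134 − 4·58 = 902.

P = 58, Y = 902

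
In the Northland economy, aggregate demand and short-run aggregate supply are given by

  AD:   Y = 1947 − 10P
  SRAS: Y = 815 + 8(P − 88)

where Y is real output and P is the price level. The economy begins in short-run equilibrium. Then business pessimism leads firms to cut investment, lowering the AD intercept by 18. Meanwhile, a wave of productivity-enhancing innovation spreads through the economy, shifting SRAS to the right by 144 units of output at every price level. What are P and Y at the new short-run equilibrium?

After both shocks: AD is Y = 1929 − 10P and SRAS is Y = 255 + 8P.
Setting them equal: 1674 = 18P, so P = 93.
Y = 1929 − 10·93 = 999.

P = 93, Y = 999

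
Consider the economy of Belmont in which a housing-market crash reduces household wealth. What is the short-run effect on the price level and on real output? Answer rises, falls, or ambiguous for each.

Price level: falls; output: falls

This is a negative demand shock: AD shifts left.
Moving along the upward-sloping SRAS curve, P falls and Y falls.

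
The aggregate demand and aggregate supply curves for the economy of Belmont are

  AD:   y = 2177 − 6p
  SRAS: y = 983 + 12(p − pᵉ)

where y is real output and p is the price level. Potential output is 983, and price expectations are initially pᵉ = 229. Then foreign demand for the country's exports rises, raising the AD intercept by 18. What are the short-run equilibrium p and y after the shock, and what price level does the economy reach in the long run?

AD shifts right: new AD is y = 2195 − 6p. With pᵉ = 229, SRAS is y = 12p − 1765.
Short run: 2195 − 6p = 12p − 1765 gives 3960 = 18p, so p = 220 and y = 2195 − 6·220 = 875.
y = 875 is below potential 983; expectations adjust and SRAS shifts right until y = 983.
Long run: on the new AD curve, 983 = 2195 − 6p gives p = 202.

Short run: p = 220, y = 875. Long run: p = 202.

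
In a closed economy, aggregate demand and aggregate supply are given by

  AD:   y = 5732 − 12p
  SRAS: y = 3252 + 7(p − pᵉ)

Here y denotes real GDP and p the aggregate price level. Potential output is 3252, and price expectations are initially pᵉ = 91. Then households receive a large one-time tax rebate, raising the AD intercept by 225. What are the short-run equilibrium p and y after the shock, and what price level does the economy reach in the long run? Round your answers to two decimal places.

AD shifts right: new AD is y = 5957 − 12p. With pᵉ = 91, SRAS is y = 2615 + 7p.
Short run: 5957 − 12p = 2615 + 7p gives 3342 = 19p, so p = 175.89 and y = 5957 − 12p = 3846.26.
y = 3846.26 is above potential 3252; expectations adjust and SRAS shifts left until y = 3252.
Long run: on the new AD curve, 3252 = 5957 − 12p gives p = 225.42.

Short run: p = 175.89, y = 3846.26. Long run: p = 225.42.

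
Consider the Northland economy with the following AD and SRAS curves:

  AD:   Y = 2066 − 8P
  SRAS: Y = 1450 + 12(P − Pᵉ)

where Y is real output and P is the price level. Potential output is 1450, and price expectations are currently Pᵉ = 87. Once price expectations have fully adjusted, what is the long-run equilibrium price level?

Long-run P = 77

Short run: with Pᵉ = 87, SRAS is Y = 406 + 12P. Setting AD = SRAS gives 1660 = 20P, so P = 83 and Y = 2066 − 8·83 = 1402.
Output 1402 is below potential 1450, so over time expected prices fall and SRAS shifts right until Y returns to 1450.
Long run: Y = 1450 on the AD curve gives 1450 = 2066 − 8P, so P = 77.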